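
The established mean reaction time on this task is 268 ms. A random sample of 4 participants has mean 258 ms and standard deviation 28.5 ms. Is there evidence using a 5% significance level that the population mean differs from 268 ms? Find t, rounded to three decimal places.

H0: μ = 268; H1: μ ≠ 268 (one-sample t-test, two-sided).
t = (x̄ − μ₀)/(s/√n) = (258 − 268)/(28.5/√4) = -0.702
df = n − 1 = 3
Two-sided p-value ≈ 0.5334
Since p ≈ 0.5334 > α = 0.05, fail to reject H0; the evidence is not statistically significant.

-0.702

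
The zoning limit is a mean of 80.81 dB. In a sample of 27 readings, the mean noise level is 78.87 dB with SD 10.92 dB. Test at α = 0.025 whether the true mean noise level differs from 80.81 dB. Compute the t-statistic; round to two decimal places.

H0: μ = 80.81; H1: μ ≠ 80.81 (one-sample t-test, two-sided).
t = (x̄ − μ₀)/(s/√n) = (78.87 − 80.81)/(10.92/√27) = -0.92
df = n − 1 = 26
Two-sided p-value ≈ 0.364
Since p ≈ 0.364 > α = 0.025, fail to reject H0; the evidence is not statistically significant.

-0.92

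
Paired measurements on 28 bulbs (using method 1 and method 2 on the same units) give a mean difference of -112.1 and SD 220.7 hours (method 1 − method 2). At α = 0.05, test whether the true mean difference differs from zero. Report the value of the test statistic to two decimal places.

H0: μ_d = 0; H1: μ_d ≠ 0 (paired t-test on the differences, two-sided).
t = d̄/(s_d/√n) = -112.1/(220.7/√28) = -2.69
df = n − 1 = 27
Two-sided p-value ≈ 0.012
Since p ≈ 0.012 < α = 0.05, reject H0; the data support H1.

-2.69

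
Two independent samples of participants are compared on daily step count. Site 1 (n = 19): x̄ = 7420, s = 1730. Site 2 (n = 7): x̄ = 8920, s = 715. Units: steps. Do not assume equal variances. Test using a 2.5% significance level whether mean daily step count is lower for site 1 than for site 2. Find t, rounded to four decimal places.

Let group 1 = site 1, group 2 = site 2. H0: μ_1 = μ_2; H1: μ_1 < μ_2 (Welch's two-sample t-test, left-tailed).
t = (x̄_1 − x̄_2)/√(s_1²/n_1 + s_2²/n_2) = (7420 − 8920)/√(1730²/19 + 715²/7) = -3.1240
Welch–Satterthwaite df ≈ 23.44
p-value = P(T ≤ -3.1240) ≈ 0.002
Since p ≈ 0.002 < α = 0.025, reject H0; the data support H1.

-3.1240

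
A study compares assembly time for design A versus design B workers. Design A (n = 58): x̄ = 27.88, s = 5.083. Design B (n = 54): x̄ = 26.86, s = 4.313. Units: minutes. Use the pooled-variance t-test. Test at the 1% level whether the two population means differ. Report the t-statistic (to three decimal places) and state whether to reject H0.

Let group 1 = design A, group 2 = design B. H0: μ_1 = μ_2; H1: μ_1 ≠ μ_2 (two-sample pooled-variance t-test, two-sided).
s_p² = [(58−1)·5.083² + (54−1)·4.313²]/(58+54−2) = 22.351
t = (27.88 − 26.86)/√[22.351·(1/58 + 1/54)] = 1.141
df = n₁ + n₂ − 2 = 110
Two-sided p-value ≈ 0.2564
Since p ≈ 0.2564 > α = 0.01, fail to reject H0; the data do not provide sufficient evidence against H0.

t = 1.141; fail to reject H0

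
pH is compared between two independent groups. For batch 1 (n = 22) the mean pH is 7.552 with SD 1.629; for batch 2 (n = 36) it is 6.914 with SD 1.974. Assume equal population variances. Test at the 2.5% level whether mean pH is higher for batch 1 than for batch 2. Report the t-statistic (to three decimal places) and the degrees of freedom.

Let group 1 = batch 1, group 2 = batch 2. H0: μ_1 = μ_2; H1: μ_1 > μ_2 (two-sample pooled-variance t-test, right-tailed).
s_p² = [(22−1)·1.629² + (36−1)·1.974²]/(22+36−2) = 3.43054
t = (7.552 − 6.914)/√[3.43054·(1/22 + 1/36)] = 1.273
df = n₁ + n₂ − 2 = 56
p-value = P(T ≥ 1.273) ≈ 0.104
Since p ≈ 0.104 > α = 0.025, fail to reject H0; the data do not provide sufficient evidence against H0.

t = 1.273, df = 56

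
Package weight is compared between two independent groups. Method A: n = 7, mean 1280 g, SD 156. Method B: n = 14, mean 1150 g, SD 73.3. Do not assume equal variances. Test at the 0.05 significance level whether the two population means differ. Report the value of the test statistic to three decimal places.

Let group 1 = method A, group 2 = method B. H0: μ_1 = μ_2; H1: μ_1 ≠ μ_2 (Welch's two-sample t-test, two-sided).
t = (x̄_1 − x̄_2)/√(s_1²/n_1 + s_2²/n_2) = (1280 − 1150)/√(156²/7 + 73.3²/14) = 2.092
Welch–Satterthwaite df ≈ 7.36
Two-sided p-value ≈ 0.073
Since p ≈ 0.073 > α = 0.05, fail to reject H0; the evidence is not statistically significant.

2.092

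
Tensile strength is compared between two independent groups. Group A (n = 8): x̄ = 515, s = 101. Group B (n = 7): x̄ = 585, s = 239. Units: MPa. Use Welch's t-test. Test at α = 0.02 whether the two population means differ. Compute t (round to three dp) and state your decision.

Let group 1 = group A, group 2 = group B. H0: μ_1 = μ_2; H1: μ_1 ≠ μ_2 (Welch's two-sample t-test, two-sided).
t = (x̄_1 − x̄_2)/√(s_1²/n_1 + s_2²/n_2) = (515 − 585)/√(101²/8 + 239²/7) = -0.721
Welch–Satterthwaite df ≈ 7.86
Two-sided p-value ≈ 0.4920
Since p ≈ 0.4920 > α = 0.02, fail to reject H0; the data do not provide sufficient evidence against H0.

t = -0.721; fail to reject H0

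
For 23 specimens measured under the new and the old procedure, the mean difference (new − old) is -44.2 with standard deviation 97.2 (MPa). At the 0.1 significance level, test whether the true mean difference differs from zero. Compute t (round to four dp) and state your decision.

H0: μ_d = 0; H1: μ_d ≠ 0 (paired t-test on the differences, two-sided).
t = d̄/(s_d/√n) = -44.2/(97.2/√23) = -2.1808
df = n − 1 = 22
Two-sided p-value ≈ 0.0402
Since p ≈ 0.0402 < α = 0.1, reject H0; the evidence is statistically significant.

t = -2.1808; reject H0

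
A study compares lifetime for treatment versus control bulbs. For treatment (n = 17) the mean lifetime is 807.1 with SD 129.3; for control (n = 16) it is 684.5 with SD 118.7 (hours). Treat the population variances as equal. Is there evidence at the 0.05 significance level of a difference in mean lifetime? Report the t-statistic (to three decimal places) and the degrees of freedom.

Let group 1 = treatment, group 2 = control. H0: μ_1 = μ_2; H1: μ_1 ≠ μ_2 (two-sample pooled-variance t-test, two-sided).
s_p² = [(17−1)·129.3² + (16−1)·118.7²]/(17+16−2) = 15446.5
t = (807.1 − 684.5)/√[15446.5·(1/17 + 1/16)] = 2.832
df = n₁ + n₂ − 2 = 31
Two-sided p-value ≈ 0.008
Since p ≈ 0.008 < α = 0.05, reject H0; the evidence is statistically significant.

t = 2.832, df = 31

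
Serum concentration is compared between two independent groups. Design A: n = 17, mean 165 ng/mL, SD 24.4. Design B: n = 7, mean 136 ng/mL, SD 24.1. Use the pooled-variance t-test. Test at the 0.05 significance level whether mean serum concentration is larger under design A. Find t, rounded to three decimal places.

2.655

Let group 1 = design A, group 2 = design B. H0: μ_1 = μ_2; H1: μ_1 > μ_2 (two-sample pooled-variance t-test, right-tailed).
s_p² = [(17−1)·24.4² + (7−1)·24.1²]/(17+7−2) = 591.392
t = (165 − 136)/√[591.392·(1/17 + 1/7)] = 2.655
df = n₁ + n₂ − 2 = 22
p-value = P(T ≥ 2.655) ≈ 0.0072
Since p ≈ 0.0072 < α = 0.05, reject H0; the evidence is statistically significant.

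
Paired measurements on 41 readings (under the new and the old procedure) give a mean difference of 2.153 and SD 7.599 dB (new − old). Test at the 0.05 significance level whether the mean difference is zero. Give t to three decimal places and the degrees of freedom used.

t = 1.814, df = 40

H0: μ_d = 0; H1: μ_d ≠ 0 (paired t-test on the differences, two-sided).
t = d̄/(s_d/√n) = 2.153/(7.599/√41) = 1.814
df = n − 1 = 40
Two-sided p-value ≈ 0.0772
Since p ≈ 0.0772 > α = 0.05, fail to reject H0; the data do not provide sufficient evidence against H0.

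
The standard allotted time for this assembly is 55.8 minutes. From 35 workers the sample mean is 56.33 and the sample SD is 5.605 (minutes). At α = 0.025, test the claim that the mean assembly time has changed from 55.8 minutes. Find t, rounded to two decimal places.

H0: μ = 55.8; H1: μ ≠ 55.8 (one-sample t-test, two-sided).
t = (x̄ − μ₀)/(s/√n) = (56.33 − 55.8)/(5.605/√35) = 0.56
df = n − 1 = 34
Two-sided p-value ≈ 0.580
Since p ≈ 0.580 > α = 0.025, fail to reject H0; the data do not provide sufficient evidence against H0.

0.56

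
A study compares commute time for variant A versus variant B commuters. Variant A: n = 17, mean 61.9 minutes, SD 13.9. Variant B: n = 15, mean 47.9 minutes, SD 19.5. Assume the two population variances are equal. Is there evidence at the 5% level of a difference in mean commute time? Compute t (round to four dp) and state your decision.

Let group 1 = variant A, group 2 = variant B. H0: μ_1 = μ_2; H1: μ_1 ≠ μ_2 (two-sample pooled-variance t-test, two-sided).
s_p² = [(17−1)·13.9² + (15−1)·19.5²]/(17+15−2) = 280.495
t = (61.9 − 47.9)/√[280.495·(1/17 + 1/15)] = 2.3597
df = n₁ + n₂ − 2 = 30
Two-sided p-value ≈ 0.025
Since p ≈ 0.025 < α = 0.05, reject H0; the evidence is statistically significant.

t = 2.3597; reject H0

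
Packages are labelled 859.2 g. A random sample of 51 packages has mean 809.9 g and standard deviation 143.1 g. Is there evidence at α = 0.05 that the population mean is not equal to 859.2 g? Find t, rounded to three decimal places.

-2.460

H0: μ = 859.2; H1: μ ≠ 859.2 (one-sample t-test, two-sided).
t = (x̄ − μ₀)/(s/√n) = (809.9 − 859.2)/(143.1/√51) = -2.460
df = n − 1 = 50
Two-sided p-value ≈ 0.0174
Since p ≈ 0.0174 < α = 0.05, reject H0; the data support H1.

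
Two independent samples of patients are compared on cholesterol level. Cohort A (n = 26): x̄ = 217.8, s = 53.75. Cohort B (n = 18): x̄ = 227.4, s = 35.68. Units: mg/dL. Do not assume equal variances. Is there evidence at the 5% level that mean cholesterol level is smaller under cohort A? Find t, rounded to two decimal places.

Let group 1 = cohort A, group 2 = cohort B. H0: μ_1 = μ_2; H1: μ_1 < μ_2 (Welch's two-sample t-test, left-tailed).
t = (x̄_1 − x̄_2)/√(s_1²/n_1 + s_2²/n_2) = (217.8 − 227.4)/√(53.75²/26 + 35.68²/18) = -0.71
Welch–Satterthwaite df ≈ 41.96
p-value = P(T ≤ -0.71) ≈ 0.2402
Since p ≈ 0.2402 > α = 0.05, fail to reject H0; the evidence is not statistically significant.

-0.71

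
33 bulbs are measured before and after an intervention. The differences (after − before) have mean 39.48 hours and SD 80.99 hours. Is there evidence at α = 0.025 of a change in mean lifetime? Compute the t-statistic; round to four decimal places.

H0: μ_d = 0; H1: μ_d ≠ 0 (paired t-test on the differences, two-sided).
t = d̄/(s_d/√n) = 39.48/(80.99/√33) = 2.8003
df = n − 1 = 32
Two-sided p-value ≈ 0.0086
Since p ≈ 0.0086 < α = 0.025, reject H0; the evidence is statistically significant.

2.8003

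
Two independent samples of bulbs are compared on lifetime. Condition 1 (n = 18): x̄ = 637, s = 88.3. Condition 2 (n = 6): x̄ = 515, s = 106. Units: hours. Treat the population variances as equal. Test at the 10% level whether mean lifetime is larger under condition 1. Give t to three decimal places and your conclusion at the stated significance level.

t = 2.794; reject H0

Let group 1 = condition 1, group 2 = condition 2. H0: μ_1 = μ_2; H1: μ_1 > μ_2 (two-sample pooled-variance t-test, right-tailed).
s_p² = [(18−1)·88.3² + (6−1)·106²]/(18+6−2) = 8578.51
t = (637 − 515)/√[8578.51·(1/18 + 1/6)] = 2.794
df = n₁ + n₂ − 2 = 22
p-value = P(T ≥ 2.794) ≈ 0.005
Since p ≈ 0.005 < α = 0.1, reject H0; the data support H1.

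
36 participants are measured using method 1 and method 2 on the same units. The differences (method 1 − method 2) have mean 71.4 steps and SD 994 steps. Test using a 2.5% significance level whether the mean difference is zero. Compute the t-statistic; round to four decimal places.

0.4310

H0: μ_d = 0; H1: μ_d ≠ 0 (paired t-test on the differences, two-sided).
t = d̄/(s_d/√n) = 71.4/(994/√36) = 0.4310
df = n − 1 = 35
Two-sided p-value ≈ 0.669
Since p ≈ 0.669 > α = 0.025, fail to reject H0; the data do not provide sufficient evidence against H0.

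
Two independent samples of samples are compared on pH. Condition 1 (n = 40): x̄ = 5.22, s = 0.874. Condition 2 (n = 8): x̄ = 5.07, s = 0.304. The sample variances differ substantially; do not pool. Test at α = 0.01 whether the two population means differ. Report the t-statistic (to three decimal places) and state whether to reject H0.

t = 0.857; fail to reject H0

Let group 1 = condition 1, group 2 = condition 2. H0: μ_1 = μ_2; H1: μ_1 ≠ μ_2 (Welch's two-sample t-test, two-sided).
t = (x̄_1 − x̄_2)/√(s_1²/n_1 + s_2²/n_2) = (5.22 − 5.07)/√(0.874²/40 + 0.304²/8) = 0.857
Welch–Satterthwaite df ≈ 33.06
Two-sided p-value ≈ 0.3977
Since p ≈ 0.3977 > α = 0.01, fail to reject H0; the evidence is not statistically significant.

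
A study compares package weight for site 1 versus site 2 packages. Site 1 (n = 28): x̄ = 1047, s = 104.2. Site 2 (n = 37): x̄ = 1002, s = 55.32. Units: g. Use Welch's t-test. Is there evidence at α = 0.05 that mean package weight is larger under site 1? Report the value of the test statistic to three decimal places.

Let group 1 = site 1, group 2 = site 2. H0: μ_1 = μ_2; H1: μ_1 > μ_2 (Welch's two-sample t-test, right-tailed).
t = (x̄_1 − x̄_2)/√(s_1²/n_1 + s_2²/n_2) = (1047 − 1002)/√(104.2²/28 + 55.32²/37) = 2.075
Welch–Satterthwaite df ≈ 38.43
p-value = P(T ≥ 2.075) ≈ 0.0224
Since p ≈ 0.0224 < α = 0.05, reject H0; the evidence is statistically significant.

2.075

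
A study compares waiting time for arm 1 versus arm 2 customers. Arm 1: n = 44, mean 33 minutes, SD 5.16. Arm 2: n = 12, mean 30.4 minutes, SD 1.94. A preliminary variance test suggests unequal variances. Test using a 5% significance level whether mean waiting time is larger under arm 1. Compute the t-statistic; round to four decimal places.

2.7125

Let group 1 = arm 1, group 2 = arm 2. H0: μ_1 = μ_2; H1: μ_1 > μ_2 (Welch's two-sample t-test, right-tailed).
t = (x̄_1 − x̄_2)/√(s_1²/n_1 + s_2²/n_2) = (33 − 30.4)/√(5.16²/44 + 1.94²/12) = 2.7125
Welch–Satterthwaite df ≈ 48.35
p-value = P(T ≥ 2.7125) ≈ 0.0046
Since p ≈ 0.0046 < α = 0.05, reject H0; the data support H1.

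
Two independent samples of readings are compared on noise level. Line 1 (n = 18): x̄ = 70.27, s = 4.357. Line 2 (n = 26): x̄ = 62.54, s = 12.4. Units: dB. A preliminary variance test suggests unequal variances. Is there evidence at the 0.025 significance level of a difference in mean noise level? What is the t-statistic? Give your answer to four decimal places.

Let group 1 = line 1, group 2 = line 2. H0: μ_1 = μ_2; H1: μ_1 ≠ μ_2 (Welch's two-sample t-test, two-sided).
t = (x̄_1 − x̄_2)/√(s_1²/n_1 + s_2²/n_2) = (70.27 − 62.54)/√(4.357²/18 + 12.4²/26) = 2.9283
Welch–Satterthwaite df ≈ 33.16
Two-sided p-value ≈ 0.006
Since p ≈ 0.006 < α = 0.025, reject H0; the data support H1.

2.9283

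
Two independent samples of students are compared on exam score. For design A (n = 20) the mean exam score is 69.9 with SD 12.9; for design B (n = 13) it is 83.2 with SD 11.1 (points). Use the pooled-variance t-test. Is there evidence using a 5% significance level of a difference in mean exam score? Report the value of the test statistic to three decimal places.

-3.051

Let group 1 = design A, group 2 = design B. H0: μ_1 = μ_2; H1: μ_1 ≠ μ_2 (two-sample pooled-variance t-test, two-sided).
s_p² = [(20−1)·12.9² + (13−1)·11.1²]/(20+13−2) = 149.687
t = (69.9 − 83.2)/√[149.687·(1/20 + 1/13)] = -3.051
df = n₁ + n₂ − 2 = 31
Two-sided p-value ≈ 0.0046
Since p ≈ 0.0046 < α = 0.05, reject H0; the evidence is statistically significant.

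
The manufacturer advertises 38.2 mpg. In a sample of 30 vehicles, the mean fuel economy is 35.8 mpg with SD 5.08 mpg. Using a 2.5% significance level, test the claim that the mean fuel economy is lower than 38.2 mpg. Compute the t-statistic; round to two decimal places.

H0: μ = 38.2; H1: μ < 38.2 (one-sample t-test, left-tailed).
t = (x̄ − μ₀)/(s/√n) = (35.8 − 38.2)/(5.08/√30) = -2.59
df = n − 1 = 29
p-value = P(T ≤ -2.59) ≈ 0.007
Since p ≈ 0.007 < α = 0.025, reject H0; the evidence is statistically significant.

-2.59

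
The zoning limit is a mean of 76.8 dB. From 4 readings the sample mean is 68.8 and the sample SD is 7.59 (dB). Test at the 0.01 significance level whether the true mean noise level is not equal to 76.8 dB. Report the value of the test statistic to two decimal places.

-2.11

H0: μ = 76.8; H1: μ ≠ 76.8 (one-sample t-test, two-sided).
t = (x̄ − μ₀)/(s/√n) = (68.8 − 76.8)/(7.59/√4) = -2.11
df = n − 1 = 3
Two-sided p-value ≈ 0.126
Since p ≈ 0.126 > α = 0.01, fail to reject H0; the evidence is not statistically significant.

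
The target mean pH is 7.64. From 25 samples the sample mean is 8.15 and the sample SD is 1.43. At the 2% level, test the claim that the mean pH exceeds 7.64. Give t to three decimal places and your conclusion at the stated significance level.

t = 1.783; fail to reject H0

H0: μ = 7.64; H1: μ > 7.64 (one-sample t-test, right-tailed).
t = (x̄ − μ₀)/(s/√n) = (8.15 − 7.64)/(1.43/√25) = 1.783
df = n − 1 = 24
p-value = P(T ≥ 1.783) ≈ 0.0436
Since p ≈ 0.0436 > α = 0.02, fail to reject H0; the evidence is not statistically significant.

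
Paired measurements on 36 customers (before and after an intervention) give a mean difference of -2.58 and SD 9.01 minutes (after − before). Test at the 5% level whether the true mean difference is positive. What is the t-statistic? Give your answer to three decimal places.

-1.718

H0: μ_d = 0; H1: μ_d > 0 (paired t-test on the differences, right-tailed).
t = d̄/(s_d/√n) = -2.58/(9.01/√36) = -1.718
df = n − 1 = 35
p-value = P(T ≥ -1.718) ≈ 0.9527
Since p ≈ 0.9527 > α = 0.05, fail to reject H0; the data do not provide sufficient evidence against H0.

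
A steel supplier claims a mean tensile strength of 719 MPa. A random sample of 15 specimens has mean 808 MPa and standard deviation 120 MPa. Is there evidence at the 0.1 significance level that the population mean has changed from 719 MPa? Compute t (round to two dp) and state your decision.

t = 2.87; reject H0

H0: μ = 719; H1: μ ≠ 719 (one-sample t-test, two-sided).
t = (x̄ − μ₀)/(s/√n) = (808 − 719)/(120/√15) = 2.87
df = n − 1 = 14
Two-sided p-value ≈ 0.0123
Since p ≈ 0.0123 < α = 0.1, reject H0; the data support H1.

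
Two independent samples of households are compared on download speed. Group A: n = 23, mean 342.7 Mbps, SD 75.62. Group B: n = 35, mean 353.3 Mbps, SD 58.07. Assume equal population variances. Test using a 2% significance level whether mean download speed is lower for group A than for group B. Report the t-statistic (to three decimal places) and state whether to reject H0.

t = -0.603; fail to reject H0

Let group 1 = group A, group 2 = group B. H0: μ_1 = μ_2; H1: μ_1 < μ_2 (two-sample pooled-variance t-test, left-tailed).
s_p² = [(23−1)·75.62² + (35−1)·58.07²]/(23+35−2) = 4293.87
t = (342.7 − 353.3)/√[4293.87·(1/23 + 1/35)] = -0.603
df = n₁ + n₂ − 2 = 56
p-value = P(T ≤ -0.603) ≈ 0.2746
Since p ≈ 0.2746 > α = 0.02, fail to reject H0; the data do not provide sufficient evidence against H0.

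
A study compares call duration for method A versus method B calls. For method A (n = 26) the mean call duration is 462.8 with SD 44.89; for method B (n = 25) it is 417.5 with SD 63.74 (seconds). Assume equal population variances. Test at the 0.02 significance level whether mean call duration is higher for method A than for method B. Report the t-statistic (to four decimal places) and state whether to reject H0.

t = 2.9438; reject H0

Let group 1 = method A, group 2 = method B. H0: μ_1 = μ_2; H1: μ_1 > μ_2 (two-sample pooled-variance t-test, right-tailed).
s_p² = [(26−1)·44.89² + (25−1)·63.74²]/(26+25−2) = 3018.06
t = (462.8 − 417.5)/√[3018.06·(1/26 + 1/25)] = 2.9438
df = n₁ + n₂ − 2 = 49
p-value = P(T ≥ 2.9438) ≈ 0.0025
Since p ≈ 0.0025 < α = 0.02, reject H0; the data support H1.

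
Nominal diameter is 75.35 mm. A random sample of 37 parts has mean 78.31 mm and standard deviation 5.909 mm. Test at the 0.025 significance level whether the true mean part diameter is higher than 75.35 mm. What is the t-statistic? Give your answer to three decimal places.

3.047

H0: μ = 75.35; H1: μ > 75.35 (one-sample t-test, right-tailed).
t = (x̄ − μ₀)/(s/√n) = (78.31 − 75.35)/(5.909/√37) = 3.047
df = n − 1 = 36
p-value = P(T ≥ 3.047) ≈ 0.002
Since p ≈ 0.002 < α = 0.025, reject H0; the data support H1.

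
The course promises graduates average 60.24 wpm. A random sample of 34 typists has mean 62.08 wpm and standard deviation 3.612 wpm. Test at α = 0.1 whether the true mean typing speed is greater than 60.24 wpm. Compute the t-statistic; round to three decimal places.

2.970

H0: μ = 60.24; H1: μ > 60.24 (one-sample t-test, right-tailed).
t = (x̄ − μ₀)/(s/√n) = (62.08 − 60.24)/(3.612/√34) = 2.970
df = n − 1 = 33
p-value = P(T ≥ 2.970) ≈ 0.003
Since p ≈ 0.003 < α = 0.1, reject H0; the evidence is statistically significant.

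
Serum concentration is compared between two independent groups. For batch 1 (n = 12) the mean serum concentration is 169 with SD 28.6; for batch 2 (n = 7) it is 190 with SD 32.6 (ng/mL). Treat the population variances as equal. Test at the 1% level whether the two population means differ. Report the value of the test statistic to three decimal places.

Let group 1 = batch 1, group 2 = batch 2. H0: μ_1 = μ_2; H1: μ_1 ≠ μ_2 (two-sample pooled-variance t-test, two-sided).
s_p² = [(12−1)·28.6² + (7−1)·32.6²]/(12+7−2) = 904.36
t = (169 − 190)/√[904.36·(1/12 + 1/7)] = -1.468
df = n₁ + n₂ − 2 = 17
Two-sided p-value ≈ 0.1603
Since p ≈ 0.1603 > α = 0.01, fail to reject H0; the evidence is not statistically significant.

-1.468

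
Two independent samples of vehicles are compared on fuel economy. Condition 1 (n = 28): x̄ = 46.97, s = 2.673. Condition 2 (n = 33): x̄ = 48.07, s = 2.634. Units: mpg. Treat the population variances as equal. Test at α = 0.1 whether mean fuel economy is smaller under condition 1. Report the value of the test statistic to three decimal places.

-1.614

Let group 1 = condition 1, group 2 = condition 2. H0: μ_1 = μ_2; H1: μ_1 < μ_2 (two-sample pooled-variance t-test, left-tailed).
s_p² = [(28−1)·2.673² + (33−1)·2.634²]/(28+33−2) = 7.03267
t = (46.97 − 48.07)/√[7.03267·(1/28 + 1/33)] = -1.614
df = n₁ + n₂ − 2 = 59
p-value = P(T ≤ -1.614) ≈ 0.0559
Since p ≈ 0.0559 < α = 0.1, reject H0; the evidence is statistically significant.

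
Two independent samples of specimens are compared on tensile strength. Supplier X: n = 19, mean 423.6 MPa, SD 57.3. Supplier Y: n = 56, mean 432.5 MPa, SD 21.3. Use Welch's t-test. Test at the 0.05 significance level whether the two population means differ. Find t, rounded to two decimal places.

-0.66

Let group 1 = supplier X, group 2 = supplier Y. H0: μ_1 = μ_2; H1: μ_1 ≠ μ_2 (Welch's two-sample t-test, two-sided).
t = (x̄_1 − x̄_2)/√(s_1²/n_1 + s_2²/n_2) = (423.6 − 432.5)/√(57.3²/19 + 21.3²/56) = -0.66
Welch–Satterthwaite df ≈ 19.71
Two-sided p-value ≈ 0.516
Since p ≈ 0.516 > α = 0.05, fail to reject H0; the evidence is not statistically significant.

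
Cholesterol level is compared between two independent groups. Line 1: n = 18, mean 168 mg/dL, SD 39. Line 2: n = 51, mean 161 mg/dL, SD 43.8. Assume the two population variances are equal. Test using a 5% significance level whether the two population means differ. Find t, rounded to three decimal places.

0.599

Let group 1 = line 1, group 2 = line 2. H0: μ_1 = μ_2; H1: μ_1 ≠ μ_2 (two-sample pooled-variance t-test, two-sided).
s_p² = [(18−1)·39² + (51−1)·43.8²]/(18+51−2) = 1817.6
t = (168 − 161)/√[1817.6·(1/18 + 1/51)] = 0.599
df = n₁ + n₂ − 2 = 67
Two-sided p-value ≈ 0.5513
Since p ≈ 0.5513 > α = 0.05, fail to reject H0; the data do not provide sufficient evidence against H0.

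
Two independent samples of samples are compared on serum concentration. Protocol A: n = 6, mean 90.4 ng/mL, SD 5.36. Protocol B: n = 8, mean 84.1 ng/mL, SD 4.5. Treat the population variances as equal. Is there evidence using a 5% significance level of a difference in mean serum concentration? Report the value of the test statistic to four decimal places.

Let group 1 = protocol A, group 2 = protocol B. H0: μ_1 = μ_2; H1: μ_1 ≠ μ_2 (two-sample pooled-variance t-test, two-sided).
s_p² = [(6−1)·5.36² + (8−1)·4.5²]/(6+8−2) = 23.7832
t = (90.4 − 84.1)/√[23.7832·(1/6 + 1/8)] = 2.3920
df = n₁ + n₂ − 2 = 12
Two-sided p-value ≈ 0.034
Since p ≈ 0.034 < α = 0.05, reject H0; the evidence is statistically significant.

2.3920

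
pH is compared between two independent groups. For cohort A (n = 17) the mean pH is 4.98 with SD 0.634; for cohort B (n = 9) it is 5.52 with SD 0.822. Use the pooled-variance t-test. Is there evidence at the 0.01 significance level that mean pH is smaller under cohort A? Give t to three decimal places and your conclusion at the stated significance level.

Let group 1 = cohort A, group 2 = cohort B. H0: μ_1 = μ_2; H1: μ_1 < μ_2 (two-sample pooled-variance t-test, left-tailed).
s_p² = [(17−1)·0.634² + (9−1)·0.822²]/(17+9−2) = 0.493199
t = (4.98 − 5.52)/√[0.493199·(1/17 + 1/9)] = -1.865
df = n₁ + n₂ − 2 = 24
p-value = P(T ≤ -1.865) ≈ 0.037
Since p ≈ 0.037 > α = 0.01, fail to reject H0; the data do not provide sufficient evidence against H0.

t = -1.865; fail to reject H0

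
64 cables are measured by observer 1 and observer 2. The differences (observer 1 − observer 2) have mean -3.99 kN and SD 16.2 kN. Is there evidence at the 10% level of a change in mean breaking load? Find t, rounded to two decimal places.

-1.97

H0: μ_d = 0; H1: μ_d ≠ 0 (paired t-test on the differences, two-sided).
t = d̄/(s_d/√n) = -3.99/(16.2/√64) = -1.97
df = n − 1 = 63
Two-sided p-value ≈ 0.0532
Since p ≈ 0.0532 < α = 0.1, reject H0; the data support H1.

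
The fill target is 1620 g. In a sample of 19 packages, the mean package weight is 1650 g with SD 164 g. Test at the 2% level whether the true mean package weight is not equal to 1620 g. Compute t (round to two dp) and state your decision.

t = 0.80; fail to reject H0

H0: μ = 1620; H1: μ ≠ 1620 (one-sample t-test, two-sided).
t = (x̄ − μ₀)/(s/√n) = (1650 − 1620)/(164/√19) = 0.80
df = n − 1 = 18
Two-sided p-value ≈ 0.4356
Since p ≈ 0.4356 > α = 0.02, fail to reject H0; the data do not provide sufficient evidence against H0.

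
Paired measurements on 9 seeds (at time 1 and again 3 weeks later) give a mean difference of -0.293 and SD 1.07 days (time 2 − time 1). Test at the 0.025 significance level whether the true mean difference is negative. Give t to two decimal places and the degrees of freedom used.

t = -0.82, df = 8

H0: μ_d = 0; H1: μ_d < 0 (paired t-test on the differences, left-tailed).
t = d̄/(s_d/√n) = -0.293/(1.07/√9) = -0.82
df = n − 1 = 8
p-value = P(T ≤ -0.82) ≈ 0.218
Since p ≈ 0.218 > α = 0.025, fail to reject H0; the evidence is not statistically significant.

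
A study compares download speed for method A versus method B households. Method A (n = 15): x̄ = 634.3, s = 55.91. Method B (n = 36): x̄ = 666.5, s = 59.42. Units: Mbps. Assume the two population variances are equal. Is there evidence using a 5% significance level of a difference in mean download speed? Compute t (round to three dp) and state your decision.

t = -1.793; fail to reject H0

Let group 1 = method A, group 2 = method B. H0: μ_1 = μ_2; H1: μ_1 ≠ μ_2 (two-sample pooled-variance t-test, two-sided).
s_p² = [(15−1)·55.91² + (36−1)·59.42²]/(15+36−2) = 3415.08
t = (634.3 − 666.5)/√[3415.08·(1/15 + 1/36)] = -1.793
df = n₁ + n₂ − 2 = 49
Two-sided p-value ≈ 0.079
Since p ≈ 0.079 > α = 0.05, fail to reject H0; the data do not provide sufficient evidence against H0.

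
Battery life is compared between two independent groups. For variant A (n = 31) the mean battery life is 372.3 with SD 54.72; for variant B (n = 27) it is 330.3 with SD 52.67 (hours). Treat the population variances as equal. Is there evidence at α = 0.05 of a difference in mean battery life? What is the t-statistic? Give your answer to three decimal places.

Let group 1 = variant A, group 2 = variant B. H0: μ_1 = μ_2; H1: μ_1 ≠ μ_2 (two-sample pooled-variance t-test, two-sided).
s_p² = [(31−1)·54.72² + (27−1)·52.67²]/(31+27−2) = 2892.07
t = (372.3 − 330.3)/√[2892.07·(1/31 + 1/27)] = 2.967
df = n₁ + n₂ − 2 = 56
Two-sided p-value ≈ 0.004
Since p ≈ 0.004 < α = 0.05, reject H0; the data support H1.

2.967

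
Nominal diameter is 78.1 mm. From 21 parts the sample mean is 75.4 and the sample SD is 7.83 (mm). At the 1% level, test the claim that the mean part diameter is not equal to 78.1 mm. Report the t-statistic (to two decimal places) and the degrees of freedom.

H0: μ = 78.1; H1: μ ≠ 78.1 (one-sample t-test, two-sided).
t = (x̄ − μ₀)/(s/√n) = (75.4 − 78.1)/(7.83/√21) = -1.58
df = n − 1 = 20
Two-sided p-value ≈ 0.1297
Since p ≈ 0.1297 > α = 0.01, fail to reject H0; the data do not provide sufficient evidence against H0.

t = -1.58, df = 20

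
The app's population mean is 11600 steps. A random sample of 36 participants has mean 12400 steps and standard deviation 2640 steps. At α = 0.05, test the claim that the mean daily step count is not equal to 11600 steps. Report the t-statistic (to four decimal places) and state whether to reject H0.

t = 1.8182; fail to reject H0

H0: μ = 11600; H1: μ ≠ 11600 (one-sample t-test, two-sided).
t = (x̄ − μ₀)/(s/√n) = (12400 − 11600)/(2640/√36) = 1.8182
df = n − 1 = 35
Two-sided p-value ≈ 0.078
Since p ≈ 0.078 > α = 0.05, fail to reject H0; the data do not provide sufficient evidence against H0.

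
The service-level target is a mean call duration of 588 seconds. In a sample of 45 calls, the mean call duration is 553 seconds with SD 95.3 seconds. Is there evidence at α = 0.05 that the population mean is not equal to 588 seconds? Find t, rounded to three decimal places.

H0: μ = 588; H1: μ ≠ 588 (one-sample t-test, two-sided).
t = (x̄ − μ₀)/(s/√n) = (553 − 588)/(95.3/√45) = -2.464
df = n − 1 = 44
Two-sided p-value ≈ 0.0177
Since p ≈ 0.0177 < α = 0.05, reject H0; the evidence is statistically significant.

-2.464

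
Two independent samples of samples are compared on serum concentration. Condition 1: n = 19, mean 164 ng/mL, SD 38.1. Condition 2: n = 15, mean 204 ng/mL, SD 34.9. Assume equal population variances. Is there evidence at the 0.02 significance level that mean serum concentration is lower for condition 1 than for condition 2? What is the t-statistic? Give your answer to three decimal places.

Let group 1 = condition 1, group 2 = condition 2. H0: μ_1 = μ_2; H1: μ_1 < μ_2 (two-sample pooled-variance t-test, left-tailed).
s_p² = [(19−1)·38.1² + (15−1)·34.9²]/(19+15−2) = 1349.41
t = (164 − 204)/√[1349.41·(1/19 + 1/15)] = -3.153
df = n₁ + n₂ − 2 = 32
p-value = P(T ≤ -3.153) ≈ 0.0018
Since p ≈ 0.0018 < α = 0.02, reject H0; the data support H1.

-3.153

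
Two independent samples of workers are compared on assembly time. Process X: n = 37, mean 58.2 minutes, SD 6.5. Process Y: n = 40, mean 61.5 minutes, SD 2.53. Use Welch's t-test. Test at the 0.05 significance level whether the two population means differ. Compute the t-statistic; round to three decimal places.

Let group 1 = process X, group 2 = process Y. H0: μ_1 = μ_2; H1: μ_1 ≠ μ_2 (Welch's two-sample t-test, two-sided).
t = (x̄_1 − x̄_2)/√(s_1²/n_1 + s_2²/n_2) = (58.2 − 61.5)/√(6.5²/37 + 2.53²/40) = -2.892
Welch–Satterthwaite df ≈ 45.96
Two-sided p-value ≈ 0.006
Since p ≈ 0.006 < α = 0.05, reject H0; the data support H1.

-2.892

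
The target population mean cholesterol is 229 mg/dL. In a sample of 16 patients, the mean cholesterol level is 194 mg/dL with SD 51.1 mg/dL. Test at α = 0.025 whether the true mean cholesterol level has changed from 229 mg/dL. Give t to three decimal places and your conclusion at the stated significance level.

H0: μ = 229; H1: μ ≠ 229 (one-sample t-test, two-sided).
t = (x̄ − μ₀)/(s/√n) = (194 − 229)/(51.1/√16) = -2.740
df = n − 1 = 15
Two-sided p-value ≈ 0.0152
Since p ≈ 0.0152 < α = 0.025, reject H0; the data support H1.

t = -2.740; reject H0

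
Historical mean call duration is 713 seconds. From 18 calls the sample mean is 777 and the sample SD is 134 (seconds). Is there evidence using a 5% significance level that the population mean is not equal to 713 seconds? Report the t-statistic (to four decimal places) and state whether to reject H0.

t = 2.0263; fail to reject H0

H0: μ = 713; H1: μ ≠ 713 (one-sample t-test, two-sided).
t = (x̄ − μ₀)/(s/√n) = (777 − 713)/(134/√18) = 2.0263
df = n − 1 = 17
Two-sided p-value ≈ 0.059
Since p ≈ 0.059 > α = 0.05, fail to reject H0; the evidence is not statistically significant.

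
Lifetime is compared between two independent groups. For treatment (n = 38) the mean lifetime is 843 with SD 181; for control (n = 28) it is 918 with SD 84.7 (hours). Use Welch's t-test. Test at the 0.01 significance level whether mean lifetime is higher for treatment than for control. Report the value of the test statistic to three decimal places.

Let group 1 = treatment, group 2 = control. H0: μ_1 = μ_2; H1: μ_1 > μ_2 (Welch's two-sample t-test, right-tailed).
t = (x̄_1 − x̄_2)/√(s_1²/n_1 + s_2²/n_2) = (843 − 918)/√(181²/38 + 84.7²/28) = -2.243
Welch–Satterthwaite df ≈ 55.54
p-value = P(T ≥ -2.243) ≈ 0.986
Since p ≈ 0.986 > α = 0.01, fail to reject H0; the evidence is not statistically significant.

-2.243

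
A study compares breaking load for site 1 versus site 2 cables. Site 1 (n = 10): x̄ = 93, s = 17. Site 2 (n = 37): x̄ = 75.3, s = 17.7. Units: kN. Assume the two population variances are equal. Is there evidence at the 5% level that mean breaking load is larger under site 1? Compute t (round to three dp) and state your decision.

Let group 1 = site 1, group 2 = site 2. H0: μ_1 = μ_2; H1: μ_1 > μ_2 (two-sample pooled-variance t-test, right-tailed).
s_p² = [(10−1)·17² + (37−1)·17.7²]/(10+37−2) = 308.432
t = (93 − 75.3)/√[308.432·(1/10 + 1/37)] = 2.828
df = n₁ + n₂ − 2 = 45
p-value = P(T ≥ 2.828) ≈ 0.003
Since p ≈ 0.003 < α = 0.05, reject H0; the evidence is statistically significant.

t = 2.828; reject H0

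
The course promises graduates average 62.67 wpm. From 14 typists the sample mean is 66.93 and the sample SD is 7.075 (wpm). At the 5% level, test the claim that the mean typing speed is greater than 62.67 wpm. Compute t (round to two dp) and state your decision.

H0: μ = 62.67; H1: μ > 62.67 (one-sample t-test, right-tailed).
t = (x̄ − μ₀)/(s/√n) = (66.93 − 62.67)/(7.075/√14) = 2.25
df = n − 1 = 13
p-value = P(T ≥ 2.25) ≈ 0.0211
Since p ≈ 0.0211 < α = 0.05, reject H0; the evidence is statistically significant.

t = 2.25; reject H0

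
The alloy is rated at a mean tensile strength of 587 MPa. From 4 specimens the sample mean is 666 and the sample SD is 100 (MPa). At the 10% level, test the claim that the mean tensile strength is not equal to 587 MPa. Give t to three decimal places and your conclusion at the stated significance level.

H0: μ = 587; H1: μ ≠ 587 (one-sample t-test, two-sided).
t = (x̄ − μ₀)/(s/√n) = (666 − 587)/(100/√4) = 1.580
df = n − 1 = 3
Two-sided p-value ≈ 0.212
Since p ≈ 0.212 > α = 0.1, fail to reject H0; the data do not provide sufficient evidence against H0.

t = 1.580; fail to reject H0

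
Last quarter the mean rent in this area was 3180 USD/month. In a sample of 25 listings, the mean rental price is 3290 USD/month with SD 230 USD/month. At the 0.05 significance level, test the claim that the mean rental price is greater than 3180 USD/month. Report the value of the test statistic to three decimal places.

2.391

H0: μ = 3180; H1: μ > 3180 (one-sample t-test, right-tailed).
t = (x̄ − μ₀)/(s/√n) = (3290 − 3180)/(230/√25) = 2.391
df = n − 1 = 24
p-value = P(T ≥ 2.391) ≈ 0.0125
Since p ≈ 0.0125 < α = 0.05, reject H0; the evidence is statistically significant.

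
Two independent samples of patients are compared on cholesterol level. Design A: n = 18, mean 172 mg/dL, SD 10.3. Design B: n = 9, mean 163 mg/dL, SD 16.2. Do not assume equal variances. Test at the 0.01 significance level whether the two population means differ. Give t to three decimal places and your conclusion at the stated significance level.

Let group 1 = design A, group 2 = design B. H0: μ_1 = μ_2; H1: μ_1 ≠ μ_2 (Welch's two-sample t-test, two-sided).
t = (x̄_1 − x̄_2)/√(s_1²/n_1 + s_2²/n_2) = (172 − 163)/√(10.3²/18 + 16.2²/9) = 1.520
Welch–Satterthwaite df ≈ 11.34
Two-sided p-value ≈ 0.156
Since p ≈ 0.156 > α = 0.01, fail to reject H0; the evidence is not statistically significant.

t = 1.520; fail to reject H0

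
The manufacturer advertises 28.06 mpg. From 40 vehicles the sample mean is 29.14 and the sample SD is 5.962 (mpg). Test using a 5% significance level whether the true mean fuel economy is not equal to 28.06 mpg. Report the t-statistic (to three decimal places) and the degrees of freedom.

H0: μ = 28.06; H1: μ ≠ 28.06 (one-sample t-test, two-sided).
t = (x̄ − μ₀)/(s/√n) = (29.14 − 28.06)/(5.962/√40) = 1.146
df = n − 1 = 39
Two-sided p-value ≈ 0.259
Since p ≈ 0.259 > α = 0.05, fail to reject H0; the data do not provide sufficient evidence against H0.

t = 1.146, df = 39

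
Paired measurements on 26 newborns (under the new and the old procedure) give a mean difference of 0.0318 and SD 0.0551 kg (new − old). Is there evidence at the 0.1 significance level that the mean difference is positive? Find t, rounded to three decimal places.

H0: μ_d = 0; H1: μ_d > 0 (paired t-test on the differences, right-tailed).
t = d̄/(s_d/√n) = 0.0318/(0.0551/√26) = 2.943
df = n − 1 = 25
p-value = P(T ≥ 2.943) ≈ 0.0035
Since p ≈ 0.0035 < α = 0.1, reject H0; the evidence is statistically significant.

2.943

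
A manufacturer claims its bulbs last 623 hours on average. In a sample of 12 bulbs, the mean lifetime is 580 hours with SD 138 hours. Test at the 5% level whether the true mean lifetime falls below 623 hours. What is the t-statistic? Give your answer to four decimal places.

H0: μ = 623; H1: μ < 623 (one-sample t-test, left-tailed).
t = (x̄ − μ₀)/(s/√n) = (580 − 623)/(138/√12) = -1.0794
df = n − 1 = 11
p-value = P(T ≤ -1.0794) ≈ 0.152
Since p ≈ 0.152 > α = 0.05, fail to reject H0; the evidence is not statistically significant.

-1.0794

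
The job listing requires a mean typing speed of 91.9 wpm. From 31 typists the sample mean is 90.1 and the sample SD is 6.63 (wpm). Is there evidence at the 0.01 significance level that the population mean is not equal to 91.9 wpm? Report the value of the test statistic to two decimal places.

H0: μ = 91.9; H1: μ ≠ 91.9 (one-sample t-test, two-sided).
t = (x̄ − μ₀)/(s/√n) = (90.1 − 91.9)/(6.63/√31) = -1.51
df = n − 1 = 30
Two-sided p-value ≈ 0.141
Since p ≈ 0.141 > α = 0.01, fail to reject H0; the evidence is not statistically significant.

-1.51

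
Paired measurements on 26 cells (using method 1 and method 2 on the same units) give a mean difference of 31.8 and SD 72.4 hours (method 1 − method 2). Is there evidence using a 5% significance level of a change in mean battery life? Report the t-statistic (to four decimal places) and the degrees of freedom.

t = 2.2396, df = 25

H0: μ_d = 0; H1: μ_d ≠ 0 (paired t-test on the differences, two-sided).
t = d̄/(s_d/√n) = 31.8/(72.4/√26) = 2.2396
df = n − 1 = 25
Two-sided p-value ≈ 0.0342
Since p ≈ 0.0342 < α = 0.05, reject H0; the evidence is statistically significant.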